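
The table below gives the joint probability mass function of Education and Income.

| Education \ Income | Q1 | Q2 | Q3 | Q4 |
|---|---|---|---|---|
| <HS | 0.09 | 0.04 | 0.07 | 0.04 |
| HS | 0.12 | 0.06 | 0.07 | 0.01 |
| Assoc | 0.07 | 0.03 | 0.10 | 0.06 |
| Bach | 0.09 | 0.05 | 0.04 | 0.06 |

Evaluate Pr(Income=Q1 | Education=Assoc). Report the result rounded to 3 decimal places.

0.269

P(Education=Assoc) = 0.07 + 0.03 + 0.10 + 0.06 = 0.26.
P(Income=Q1 | Education=Assoc) = 0.07/0.26 = 0.269.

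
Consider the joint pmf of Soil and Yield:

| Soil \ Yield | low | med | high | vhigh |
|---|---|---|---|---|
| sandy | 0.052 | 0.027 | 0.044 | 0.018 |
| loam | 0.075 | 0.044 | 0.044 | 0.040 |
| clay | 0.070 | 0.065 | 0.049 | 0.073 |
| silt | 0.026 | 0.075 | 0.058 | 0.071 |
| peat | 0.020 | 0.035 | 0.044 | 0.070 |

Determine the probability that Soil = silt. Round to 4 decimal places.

0.2300

P(Soil=silt) = 0.026 + 0.075 + 0.058 + 0.071 = 0.230.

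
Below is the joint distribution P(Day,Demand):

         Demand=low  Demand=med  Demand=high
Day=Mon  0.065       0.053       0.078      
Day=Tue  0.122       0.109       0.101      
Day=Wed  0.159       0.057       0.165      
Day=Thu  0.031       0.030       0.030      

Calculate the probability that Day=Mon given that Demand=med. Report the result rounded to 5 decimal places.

0.21285

P(Demand=med) = 0.053 + 0.109 + 0.057 + 0.030 = 0.249.
P(Day=Mon | Demand=med) = 0.053/0.249 = 0.21285.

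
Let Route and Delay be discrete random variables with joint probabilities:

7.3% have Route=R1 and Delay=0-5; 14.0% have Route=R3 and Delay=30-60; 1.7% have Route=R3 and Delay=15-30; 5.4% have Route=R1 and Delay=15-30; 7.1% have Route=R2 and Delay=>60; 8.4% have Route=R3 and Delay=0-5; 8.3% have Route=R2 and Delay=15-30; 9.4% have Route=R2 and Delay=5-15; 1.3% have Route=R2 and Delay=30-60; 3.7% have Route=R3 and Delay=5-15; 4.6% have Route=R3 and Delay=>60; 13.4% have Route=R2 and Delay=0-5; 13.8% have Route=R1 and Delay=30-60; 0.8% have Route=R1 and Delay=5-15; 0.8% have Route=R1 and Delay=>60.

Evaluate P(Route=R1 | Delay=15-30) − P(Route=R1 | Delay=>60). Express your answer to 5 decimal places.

P(Delay=15-30) = 0.054 + 0.083 + 0.017 = 0.154; P(Route=R1 | Delay=15-30) = 0.054/0.154 = 0.350649.
P(Delay=>60) = 0.008 + 0.071 + 0.046 = 0.125; P(Route=R1 | Delay=>60) = 0.008/0.125 = 0.064000.
Difference = 0.28665.

0.28665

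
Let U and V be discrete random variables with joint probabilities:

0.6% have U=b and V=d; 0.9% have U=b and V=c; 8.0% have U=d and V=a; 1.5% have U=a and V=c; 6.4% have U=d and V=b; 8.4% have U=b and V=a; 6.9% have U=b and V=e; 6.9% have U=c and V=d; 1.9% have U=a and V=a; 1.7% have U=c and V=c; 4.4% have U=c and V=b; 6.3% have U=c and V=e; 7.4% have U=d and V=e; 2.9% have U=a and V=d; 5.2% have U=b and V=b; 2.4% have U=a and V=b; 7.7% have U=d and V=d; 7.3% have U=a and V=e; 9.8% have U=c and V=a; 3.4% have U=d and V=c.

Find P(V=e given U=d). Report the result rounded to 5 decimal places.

0.22492

P(U=d) = 0.080 + 0.064 + 0.034 + 0.077 + 0.074 = 0.329.
P(V=e | U=d) = 0.074/0.329 = 0.22492.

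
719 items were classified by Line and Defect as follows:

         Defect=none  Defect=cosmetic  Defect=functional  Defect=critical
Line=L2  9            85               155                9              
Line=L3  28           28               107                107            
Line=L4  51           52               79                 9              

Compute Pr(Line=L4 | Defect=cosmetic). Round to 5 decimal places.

Total with Defect=cosmetic: 85 + 28 + 52 = 165.
P(Line=L4 | Defect=cosmetic) = 52/165 = 0.31515.

0.31515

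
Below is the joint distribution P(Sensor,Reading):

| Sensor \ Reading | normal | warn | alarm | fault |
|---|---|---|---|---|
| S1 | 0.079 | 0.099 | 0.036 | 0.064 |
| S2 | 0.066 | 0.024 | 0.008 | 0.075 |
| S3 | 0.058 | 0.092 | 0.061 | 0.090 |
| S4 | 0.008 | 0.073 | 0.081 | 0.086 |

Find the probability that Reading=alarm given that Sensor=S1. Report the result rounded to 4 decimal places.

0.1295

P(Sensor=S1) = 0.079 + 0.099 + 0.036 + 0.064 = 0.278.
P(Reading=alarm | Sensor=S1) = 0.036/0.278 = 0.1295.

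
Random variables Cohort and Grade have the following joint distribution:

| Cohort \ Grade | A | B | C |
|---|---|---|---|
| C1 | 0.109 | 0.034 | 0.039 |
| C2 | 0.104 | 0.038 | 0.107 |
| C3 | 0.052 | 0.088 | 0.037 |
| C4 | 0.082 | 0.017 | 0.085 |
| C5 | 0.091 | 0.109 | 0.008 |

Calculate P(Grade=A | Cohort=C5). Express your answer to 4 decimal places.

0.4375

P(Cohort=C5) = 0.091 + 0.109 + 0.008 = 0.208.
P(Grade=A | Cohort=C5) = 0.091/0.208 = 0.4375.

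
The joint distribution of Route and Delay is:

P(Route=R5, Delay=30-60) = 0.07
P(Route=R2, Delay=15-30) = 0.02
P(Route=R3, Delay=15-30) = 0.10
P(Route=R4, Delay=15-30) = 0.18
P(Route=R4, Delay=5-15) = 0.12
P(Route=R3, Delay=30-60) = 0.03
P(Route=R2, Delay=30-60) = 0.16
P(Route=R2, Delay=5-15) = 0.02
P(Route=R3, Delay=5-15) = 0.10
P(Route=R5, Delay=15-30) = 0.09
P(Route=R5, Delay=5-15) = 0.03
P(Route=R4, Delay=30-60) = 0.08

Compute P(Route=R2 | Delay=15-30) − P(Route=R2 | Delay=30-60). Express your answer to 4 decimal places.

P(Delay=15-30) = 0.02 + 0.10 + 0.18 + 0.09 = 0.39; P(Route=R2 | Delay=15-30) = 0.02/0.39 = 0.05128.
P(Delay=30-60) = 0.16 + 0.03 + 0.08 + 0.07 = 0.34; P(Route=R2 | Delay=30-60) = 0.16/0.34 = 0.47059.
Difference = -0.4193.

-0.4193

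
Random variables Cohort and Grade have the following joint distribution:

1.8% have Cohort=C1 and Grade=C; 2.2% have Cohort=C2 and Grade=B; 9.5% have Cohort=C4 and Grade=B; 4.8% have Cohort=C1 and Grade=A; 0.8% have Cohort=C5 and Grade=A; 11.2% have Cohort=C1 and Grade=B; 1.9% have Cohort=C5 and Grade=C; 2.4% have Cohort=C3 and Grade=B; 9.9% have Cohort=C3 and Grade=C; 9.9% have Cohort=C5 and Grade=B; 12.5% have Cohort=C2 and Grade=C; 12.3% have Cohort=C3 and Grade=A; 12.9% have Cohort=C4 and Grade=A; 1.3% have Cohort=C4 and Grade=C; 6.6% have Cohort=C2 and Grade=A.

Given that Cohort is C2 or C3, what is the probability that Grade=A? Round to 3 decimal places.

0.412

P(Cohort=C2) = 0.066 + 0.022 + 0.125 = 0.213.
P(Cohort=C3) = 0.123 + 0.024 + 0.099 = 0.246.
P(Cohort ∈ {C2, C3}) = 0.213 + 0.246 = 0.459; P(Grade=A, Cohort ∈ {C2, C3}) = 0.066 + 0.123 = 0.189.
P(Grade=A | Cohort ∈ {C2, C3}) = 0.189/0.459 = 0.412.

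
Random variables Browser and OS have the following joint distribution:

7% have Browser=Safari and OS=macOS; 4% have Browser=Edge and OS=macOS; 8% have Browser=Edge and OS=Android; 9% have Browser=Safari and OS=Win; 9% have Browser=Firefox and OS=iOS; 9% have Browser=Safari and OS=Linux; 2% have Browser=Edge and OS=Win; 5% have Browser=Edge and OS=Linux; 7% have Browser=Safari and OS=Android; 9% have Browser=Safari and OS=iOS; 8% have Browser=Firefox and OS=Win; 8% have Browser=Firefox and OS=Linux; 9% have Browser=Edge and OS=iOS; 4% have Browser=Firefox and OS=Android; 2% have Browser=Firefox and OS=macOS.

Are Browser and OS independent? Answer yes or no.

P(Browser=Edge) = 0.28 and P(OS=Win) = 0.19, so their product is 0.0532, but P(Browser=Edge, OS=Win) = 0.02. Since these differ, Browser and OS are not independent.

no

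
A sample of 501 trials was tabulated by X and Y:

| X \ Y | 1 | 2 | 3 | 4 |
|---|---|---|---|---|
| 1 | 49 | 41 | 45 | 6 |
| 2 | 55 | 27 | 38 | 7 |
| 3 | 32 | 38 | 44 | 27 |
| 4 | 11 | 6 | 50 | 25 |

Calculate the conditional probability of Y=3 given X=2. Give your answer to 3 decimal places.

0.299

Total with X=2: 55 + 27 + 38 + 7 = 127.
P(Y=3 | X=2) = 38/127 = 0.299.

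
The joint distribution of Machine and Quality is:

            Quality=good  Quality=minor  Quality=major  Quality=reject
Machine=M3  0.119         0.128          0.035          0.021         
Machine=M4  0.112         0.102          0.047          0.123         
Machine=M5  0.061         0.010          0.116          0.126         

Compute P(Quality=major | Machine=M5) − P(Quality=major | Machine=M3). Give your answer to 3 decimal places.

P(Machine=M5) = 0.061 + 0.010 + 0.116 + 0.126 = 0.313; P(Quality=major | Machine=M5) = 0.116/0.313 = 0.3706.
P(Machine=M3) = 0.119 + 0.128 + 0.035 + 0.021 = 0.303; P(Quality=major | Machine=M3) = 0.035/0.303 = 0.1155.
Difference = 0.255.

0.255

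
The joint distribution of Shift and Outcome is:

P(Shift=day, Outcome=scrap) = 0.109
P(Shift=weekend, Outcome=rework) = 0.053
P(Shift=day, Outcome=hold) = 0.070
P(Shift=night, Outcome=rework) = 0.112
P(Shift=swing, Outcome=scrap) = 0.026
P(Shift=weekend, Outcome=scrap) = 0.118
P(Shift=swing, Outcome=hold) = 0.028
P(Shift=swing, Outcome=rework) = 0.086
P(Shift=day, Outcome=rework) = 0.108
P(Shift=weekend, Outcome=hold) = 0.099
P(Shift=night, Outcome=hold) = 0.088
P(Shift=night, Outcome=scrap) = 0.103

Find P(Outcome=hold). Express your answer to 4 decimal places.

0.2850

P(Outcome=hold) = 0.070 + 0.028 + 0.088 + 0.099 = 0.285.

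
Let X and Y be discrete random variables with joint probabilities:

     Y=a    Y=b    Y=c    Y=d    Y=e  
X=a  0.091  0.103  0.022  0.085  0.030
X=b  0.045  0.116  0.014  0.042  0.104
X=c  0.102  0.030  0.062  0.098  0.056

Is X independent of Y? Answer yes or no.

no

P(X=c) = 0.348 and P(Y=b) = 0.249, so their product is 0.08665, but P(X=c, Y=b) = 0.030. Since these differ, X and Y are not independent.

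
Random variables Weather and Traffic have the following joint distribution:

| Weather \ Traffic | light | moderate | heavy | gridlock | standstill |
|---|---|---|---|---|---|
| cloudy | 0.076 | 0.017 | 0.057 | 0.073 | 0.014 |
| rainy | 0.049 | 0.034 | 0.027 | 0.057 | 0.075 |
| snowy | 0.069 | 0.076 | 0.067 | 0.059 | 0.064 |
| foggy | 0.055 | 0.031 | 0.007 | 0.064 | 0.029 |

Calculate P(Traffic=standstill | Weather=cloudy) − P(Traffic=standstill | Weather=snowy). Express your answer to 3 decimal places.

P(Weather=cloudy) = 0.076 + 0.017 + 0.057 + 0.073 + 0.014 = 0.237; P(Traffic=standstill | Weather=cloudy) = 0.014/0.237 = 0.0591.
P(Weather=snowy) = 0.069 + 0.076 + 0.067 + 0.059 + 0.064 = 0.335; P(Traffic=standstill | Weather=snowy) = 0.064/0.335 = 0.1910.
Difference = -0.132.

-0.132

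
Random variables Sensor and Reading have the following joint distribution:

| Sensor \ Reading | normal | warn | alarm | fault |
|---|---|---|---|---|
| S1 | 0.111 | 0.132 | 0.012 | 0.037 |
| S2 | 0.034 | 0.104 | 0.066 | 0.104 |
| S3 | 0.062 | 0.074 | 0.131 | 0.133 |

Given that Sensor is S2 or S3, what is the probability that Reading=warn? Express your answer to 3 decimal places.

P(Sensor=S2) = 0.034 + 0.104 + 0.066 + 0.104 = 0.308.
P(Sensor=S3) = 0.062 + 0.074 + 0.131 + 0.133 = 0.400.
P(Sensor ∈ {S2, S3}) = 0.308 + 0.400 = 0.708; P(Reading=warn, Sensor ∈ {S2, S3}) = 0.104 + 0.074 = 0.178.
P(Reading=warn | Sensor ∈ {S2, S3}) = 0.178/0.708 = 0.251.

0.251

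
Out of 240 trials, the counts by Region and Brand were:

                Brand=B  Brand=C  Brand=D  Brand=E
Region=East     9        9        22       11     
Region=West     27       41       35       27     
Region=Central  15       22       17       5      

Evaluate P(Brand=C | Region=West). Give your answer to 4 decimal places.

0.3154

Total with Region=West: 27 + 41 + 35 + 27 = 130.
P(Brand=C | Region=West) = 41/130 = 0.3154.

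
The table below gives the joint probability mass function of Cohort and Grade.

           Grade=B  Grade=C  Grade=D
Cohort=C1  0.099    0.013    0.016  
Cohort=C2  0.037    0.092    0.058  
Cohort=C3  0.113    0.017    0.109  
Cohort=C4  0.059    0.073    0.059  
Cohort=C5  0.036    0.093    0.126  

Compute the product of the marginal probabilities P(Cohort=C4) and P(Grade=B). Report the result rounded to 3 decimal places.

P(Cohort=C4) = 0.059 + 0.073 + 0.059 = 0.191.
P(Grade=B) = 0.099 + 0.037 + 0.113 + 0.059 + 0.036 = 0.344.
Product: 0.191 × 0.344 = 0.066.

0.066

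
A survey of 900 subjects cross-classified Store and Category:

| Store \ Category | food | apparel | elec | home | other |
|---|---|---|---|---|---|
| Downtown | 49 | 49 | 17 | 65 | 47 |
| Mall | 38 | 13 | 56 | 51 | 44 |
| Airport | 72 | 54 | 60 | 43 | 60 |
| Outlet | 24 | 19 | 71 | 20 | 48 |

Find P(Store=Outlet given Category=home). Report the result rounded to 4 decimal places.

0.1117

Total with Category=home: 65 + 51 + 43 + 20 = 179.
P(Store=Outlet | Category=home) = 20/179 = 0.1117.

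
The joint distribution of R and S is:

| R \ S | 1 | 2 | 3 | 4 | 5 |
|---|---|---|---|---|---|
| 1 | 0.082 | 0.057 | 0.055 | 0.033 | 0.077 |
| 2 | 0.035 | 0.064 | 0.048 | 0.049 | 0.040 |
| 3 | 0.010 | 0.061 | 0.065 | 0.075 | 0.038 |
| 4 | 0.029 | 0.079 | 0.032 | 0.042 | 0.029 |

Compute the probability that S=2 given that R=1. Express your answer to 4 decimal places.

0.1875

P(R=1) = 0.082 + 0.057 + 0.055 + 0.033 + 0.077 = 0.304.
P(S=2 | R=1) = 0.057/0.304 = 0.1875.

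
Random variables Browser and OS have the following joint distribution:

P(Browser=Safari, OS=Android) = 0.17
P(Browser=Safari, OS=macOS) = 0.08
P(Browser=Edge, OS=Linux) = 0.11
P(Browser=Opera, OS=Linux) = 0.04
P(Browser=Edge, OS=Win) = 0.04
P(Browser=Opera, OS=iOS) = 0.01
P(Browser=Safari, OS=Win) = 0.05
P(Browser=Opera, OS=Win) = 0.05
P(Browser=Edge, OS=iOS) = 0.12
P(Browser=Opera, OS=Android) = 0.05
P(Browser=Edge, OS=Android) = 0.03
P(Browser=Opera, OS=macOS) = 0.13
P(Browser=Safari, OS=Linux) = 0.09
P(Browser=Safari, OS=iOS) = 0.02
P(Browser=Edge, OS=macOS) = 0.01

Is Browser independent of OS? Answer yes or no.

no

P(Browser=Edge) = 0.31 and P(OS=iOS) = 0.15, so their product is 0.0465, but P(Browser=Edge, OS=iOS) = 0.12. Since these differ, Browser and OS are not independent.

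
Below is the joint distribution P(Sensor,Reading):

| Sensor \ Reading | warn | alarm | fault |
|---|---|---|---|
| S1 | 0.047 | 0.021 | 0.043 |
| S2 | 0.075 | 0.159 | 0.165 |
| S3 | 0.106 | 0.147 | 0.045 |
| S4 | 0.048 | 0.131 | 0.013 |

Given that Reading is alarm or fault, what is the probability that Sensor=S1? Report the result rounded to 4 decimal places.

0.0884

P(Reading=alarm) = 0.021 + 0.159 + 0.147 + 0.131 = 0.458.
P(Reading=fault) = 0.043 + 0.165 + 0.045 + 0.013 = 0.266.
P(Reading ∈ {alarm, fault}) = 0.458 + 0.266 = 0.724; P(Sensor=S1, Reading ∈ {alarm, fault}) = 0.021 + 0.043 = 0.064.
P(Sensor=S1 | Reading ∈ {alarm, fault}) = 0.064/0.724 = 0.0884.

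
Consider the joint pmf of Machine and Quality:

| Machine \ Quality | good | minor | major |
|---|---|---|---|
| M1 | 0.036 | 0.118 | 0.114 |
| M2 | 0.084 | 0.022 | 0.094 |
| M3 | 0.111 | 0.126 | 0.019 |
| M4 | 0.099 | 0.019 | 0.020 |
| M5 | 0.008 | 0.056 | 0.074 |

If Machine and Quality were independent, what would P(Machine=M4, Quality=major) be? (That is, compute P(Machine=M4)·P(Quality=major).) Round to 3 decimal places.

0.044

P(Machine=M4) = 0.099 + 0.019 + 0.020 = 0.138.
P(Quality=major) = 0.114 + 0.094 + 0.019 + 0.020 + 0.074 = 0.321.
Product: 0.138 × 0.321 = 0.044.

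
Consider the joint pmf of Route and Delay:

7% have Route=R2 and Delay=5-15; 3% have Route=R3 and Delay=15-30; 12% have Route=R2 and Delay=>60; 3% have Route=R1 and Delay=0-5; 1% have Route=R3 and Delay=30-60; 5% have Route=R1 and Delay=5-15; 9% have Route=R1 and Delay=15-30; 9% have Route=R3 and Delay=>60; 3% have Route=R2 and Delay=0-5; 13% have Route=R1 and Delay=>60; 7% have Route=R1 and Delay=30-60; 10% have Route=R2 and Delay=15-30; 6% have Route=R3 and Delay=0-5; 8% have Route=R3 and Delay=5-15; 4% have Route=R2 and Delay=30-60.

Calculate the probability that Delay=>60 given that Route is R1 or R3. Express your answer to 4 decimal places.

P(Route=R1) = 0.03 + 0.05 + 0.09 + 0.07 + 0.13 = 0.37.
P(Route=R3) = 0.06 + 0.08 + 0.03 + 0.01 + 0.09 = 0.27.
P(Route ∈ {R1, R3}) = 0.37 + 0.27 = 0.64; P(Delay=>60, Route ∈ {R1, R3}) = 0.13 + 0.09 = 0.22.
P(Delay=>60 | Route ∈ {R1, R3}) = 0.22/0.64 = 0.3438.

0.3438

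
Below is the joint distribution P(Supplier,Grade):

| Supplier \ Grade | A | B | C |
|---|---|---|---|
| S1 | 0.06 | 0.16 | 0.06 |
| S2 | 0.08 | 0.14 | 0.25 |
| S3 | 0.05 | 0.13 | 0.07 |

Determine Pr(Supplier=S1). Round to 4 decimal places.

0.2800

P(Supplier=S1) = 0.06 + 0.16 + 0.06 = 0.28.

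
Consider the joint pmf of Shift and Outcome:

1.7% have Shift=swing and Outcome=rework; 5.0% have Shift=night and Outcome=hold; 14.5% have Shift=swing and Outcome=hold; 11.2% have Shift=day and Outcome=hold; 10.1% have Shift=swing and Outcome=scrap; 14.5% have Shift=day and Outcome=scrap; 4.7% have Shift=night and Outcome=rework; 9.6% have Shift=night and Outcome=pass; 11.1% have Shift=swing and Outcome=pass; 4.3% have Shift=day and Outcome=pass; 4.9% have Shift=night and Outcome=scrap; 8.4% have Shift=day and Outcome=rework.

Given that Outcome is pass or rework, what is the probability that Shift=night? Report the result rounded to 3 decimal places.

0.359

P(Outcome=pass) = 0.043 + 0.111 + 0.096 = 0.250.
P(Outcome=rework) = 0.084 + 0.017 + 0.047 = 0.148.
P(Outcome ∈ {pass, rework}) = 0.250 + 0.148 = 0.398; P(Shift=night, Outcome ∈ {pass, rework}) = 0.096 + 0.047 = 0.143.
P(Shift=night | Outcome ∈ {pass, rework}) = 0.143/0.398 = 0.359.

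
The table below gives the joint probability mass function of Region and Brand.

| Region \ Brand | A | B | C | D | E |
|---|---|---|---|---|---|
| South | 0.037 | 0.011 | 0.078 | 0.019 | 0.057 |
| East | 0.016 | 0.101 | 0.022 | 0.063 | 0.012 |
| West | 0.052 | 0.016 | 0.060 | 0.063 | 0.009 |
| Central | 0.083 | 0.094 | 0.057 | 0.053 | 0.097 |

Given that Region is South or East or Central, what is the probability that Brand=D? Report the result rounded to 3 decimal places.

P(Region=South) = 0.037 + 0.011 + 0.078 + 0.019 + 0.057 = 0.202.
P(Region=East) = 0.016 + 0.101 + 0.022 + 0.063 + 0.012 = 0.214.
P(Region=Central) = 0.083 + 0.094 + 0.057 + 0.053 + 0.097 = 0.384.
P(Region ∈ {South, East, Central}) = 0.202 + 0.214 + 0.384 = 0.800; P(Brand=D, Region ∈ {South, East, Central}) = 0.019 + 0.063 + 0.053 = 0.135.
P(Brand=D | Region ∈ {South, East, Central}) = 0.135/0.800 = 0.169.

0.169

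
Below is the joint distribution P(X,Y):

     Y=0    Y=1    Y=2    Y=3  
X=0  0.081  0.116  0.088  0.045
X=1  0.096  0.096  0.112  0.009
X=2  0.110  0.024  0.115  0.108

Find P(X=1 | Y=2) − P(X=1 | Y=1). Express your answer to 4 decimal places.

P(Y=2) = 0.088 + 0.112 + 0.115 = 0.315; P(X=1 | Y=2) = 0.112/0.315 = 0.35556.
P(Y=1) = 0.116 + 0.096 + 0.024 = 0.236; P(X=1 | Y=1) = 0.096/0.236 = 0.40678.
Difference = -0.0512.

-0.0512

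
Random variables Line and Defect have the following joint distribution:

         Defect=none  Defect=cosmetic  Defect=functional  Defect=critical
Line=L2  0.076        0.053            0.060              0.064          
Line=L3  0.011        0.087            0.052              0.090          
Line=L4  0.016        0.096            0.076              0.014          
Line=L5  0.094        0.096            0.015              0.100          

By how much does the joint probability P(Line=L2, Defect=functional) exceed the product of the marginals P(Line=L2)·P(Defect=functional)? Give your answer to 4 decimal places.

0.0086

P(Line=L2) = 0.076 + 0.053 + 0.060 + 0.064 = 0.253.
P(Defect=functional) = 0.060 + 0.052 + 0.076 + 0.015 = 0.203.
P(Line=L2, Defect=functional) − P(Line=L2)P(Defect=functional) = 0.060 − 0.253×0.203 = 0.0086.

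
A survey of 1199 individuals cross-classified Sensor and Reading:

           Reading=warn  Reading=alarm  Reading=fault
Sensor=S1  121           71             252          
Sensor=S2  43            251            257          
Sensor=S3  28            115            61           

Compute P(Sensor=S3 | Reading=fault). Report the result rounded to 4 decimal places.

0.1070

Total with Reading=fault: 252 + 257 + 61 = 570.
P(Sensor=S3 | Reading=fault) = 61/570 = 0.1070.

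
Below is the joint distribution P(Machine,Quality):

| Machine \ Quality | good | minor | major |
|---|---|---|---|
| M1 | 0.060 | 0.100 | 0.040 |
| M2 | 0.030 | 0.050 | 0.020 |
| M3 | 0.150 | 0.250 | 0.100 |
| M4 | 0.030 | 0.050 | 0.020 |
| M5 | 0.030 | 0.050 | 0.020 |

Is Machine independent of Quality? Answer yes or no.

yes

Every cell satisfies P(Machine,Quality) = P(Machine)·P(Quality). For instance P(Machine=M5) = 0.100, P(Quality=minor) = 0.500, and 0.100×0.500 = 0.050 matches the joint entry. So Machine and Quality are independent.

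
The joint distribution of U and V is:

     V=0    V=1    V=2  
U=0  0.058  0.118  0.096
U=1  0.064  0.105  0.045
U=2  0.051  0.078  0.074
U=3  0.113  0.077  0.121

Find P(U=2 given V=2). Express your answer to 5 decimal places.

0.22024

P(V=2) = 0.096 + 0.045 + 0.074 + 0.121 = 0.336.
P(U=2 | V=2) = 0.074/0.336 = 0.22024.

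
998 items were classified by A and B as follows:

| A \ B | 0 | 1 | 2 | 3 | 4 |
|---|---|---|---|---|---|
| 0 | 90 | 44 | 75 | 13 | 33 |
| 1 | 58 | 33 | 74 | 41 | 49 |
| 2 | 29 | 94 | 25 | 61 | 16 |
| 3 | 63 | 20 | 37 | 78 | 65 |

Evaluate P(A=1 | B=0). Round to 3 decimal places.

Total with B=0: 90 + 58 + 29 + 63 = 240.
P(A=1 | B=0) = 58/240 = 0.242.

0.242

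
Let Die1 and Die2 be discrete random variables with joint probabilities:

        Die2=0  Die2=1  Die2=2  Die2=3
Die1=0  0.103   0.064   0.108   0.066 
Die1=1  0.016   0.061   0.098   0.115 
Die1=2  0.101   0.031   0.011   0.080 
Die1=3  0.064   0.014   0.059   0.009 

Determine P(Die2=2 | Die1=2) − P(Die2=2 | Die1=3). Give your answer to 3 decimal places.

-0.355

P(Die1=2) = 0.101 + 0.031 + 0.011 + 0.080 = 0.223; P(Die2=2 | Die1=2) = 0.011/0.223 = 0.0493.
P(Die1=3) = 0.064 + 0.014 + 0.059 + 0.009 = 0.146; P(Die2=2 | Die1=3) = 0.059/0.146 = 0.4041.
Difference = -0.355.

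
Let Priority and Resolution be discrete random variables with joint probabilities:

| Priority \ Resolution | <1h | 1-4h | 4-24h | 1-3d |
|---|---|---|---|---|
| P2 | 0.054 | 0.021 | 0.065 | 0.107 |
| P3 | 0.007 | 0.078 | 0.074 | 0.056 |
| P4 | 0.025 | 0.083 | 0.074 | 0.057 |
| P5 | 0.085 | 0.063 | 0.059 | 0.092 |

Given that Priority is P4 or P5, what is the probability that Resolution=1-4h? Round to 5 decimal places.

P(Priority=P4) = 0.025 + 0.083 + 0.074 + 0.057 = 0.239.
P(Priority=P5) = 0.085 + 0.063 + 0.059 + 0.092 = 0.299.
P(Priority ∈ {P4, P5}) = 0.239 + 0.299 = 0.538; P(Resolution=1-4h, Priority ∈ {P4, P5}) = 0.083 + 0.063 = 0.146.
P(Resolution=1-4h | Priority ∈ {P4, P5}) = 0.146/0.538 = 0.27138.

0.27138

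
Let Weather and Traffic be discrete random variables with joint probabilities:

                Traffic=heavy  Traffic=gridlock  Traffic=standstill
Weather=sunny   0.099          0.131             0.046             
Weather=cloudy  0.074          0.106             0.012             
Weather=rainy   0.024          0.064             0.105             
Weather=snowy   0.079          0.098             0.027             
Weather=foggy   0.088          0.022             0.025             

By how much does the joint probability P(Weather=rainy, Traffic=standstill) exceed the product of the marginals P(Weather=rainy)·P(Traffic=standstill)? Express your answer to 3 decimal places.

0.064

P(Weather=rainy) = 0.024 + 0.064 + 0.105 = 0.193.
P(Traffic=standstill) = 0.046 + 0.012 + 0.105 + 0.027 + 0.025 = 0.215.
P(Weather=rainy, Traffic=standstill) − P(Weather=rainy)P(Traffic=standstill) = 0.105 − 0.193×0.215 = 0.064.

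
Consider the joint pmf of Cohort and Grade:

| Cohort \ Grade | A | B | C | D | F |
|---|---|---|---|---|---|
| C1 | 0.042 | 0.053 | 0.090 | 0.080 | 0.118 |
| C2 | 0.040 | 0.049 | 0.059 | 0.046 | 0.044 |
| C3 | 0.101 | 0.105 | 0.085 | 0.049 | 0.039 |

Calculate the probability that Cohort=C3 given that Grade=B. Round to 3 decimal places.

P(Grade=B) = 0.053 + 0.049 + 0.105 = 0.207.
P(Cohort=C3 | Grade=B) = 0.105/0.207 = 0.507.

0.507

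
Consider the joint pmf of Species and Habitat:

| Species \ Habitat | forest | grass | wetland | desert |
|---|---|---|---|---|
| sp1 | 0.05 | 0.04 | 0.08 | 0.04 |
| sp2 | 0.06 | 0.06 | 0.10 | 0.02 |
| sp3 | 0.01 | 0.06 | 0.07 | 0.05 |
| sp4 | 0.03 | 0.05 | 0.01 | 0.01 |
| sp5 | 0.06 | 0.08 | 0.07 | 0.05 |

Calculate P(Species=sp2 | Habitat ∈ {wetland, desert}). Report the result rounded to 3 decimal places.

0.240

P(Habitat=wetland) = 0.08 + 0.10 + 0.07 + 0.01 + 0.07 = 0.33.
P(Habitat=desert) = 0.04 + 0.02 + 0.05 + 0.01 + 0.05 = 0.17.
P(Habitat ∈ {wetland, desert}) = 0.33 + 0.17 = 0.50; P(Species=sp2, Habitat ∈ {wetland, desert}) = 0.10 + 0.02 = 0.12.
P(Species=sp2 | Habitat ∈ {wetland, desert}) = 0.12/0.50 = 0.240.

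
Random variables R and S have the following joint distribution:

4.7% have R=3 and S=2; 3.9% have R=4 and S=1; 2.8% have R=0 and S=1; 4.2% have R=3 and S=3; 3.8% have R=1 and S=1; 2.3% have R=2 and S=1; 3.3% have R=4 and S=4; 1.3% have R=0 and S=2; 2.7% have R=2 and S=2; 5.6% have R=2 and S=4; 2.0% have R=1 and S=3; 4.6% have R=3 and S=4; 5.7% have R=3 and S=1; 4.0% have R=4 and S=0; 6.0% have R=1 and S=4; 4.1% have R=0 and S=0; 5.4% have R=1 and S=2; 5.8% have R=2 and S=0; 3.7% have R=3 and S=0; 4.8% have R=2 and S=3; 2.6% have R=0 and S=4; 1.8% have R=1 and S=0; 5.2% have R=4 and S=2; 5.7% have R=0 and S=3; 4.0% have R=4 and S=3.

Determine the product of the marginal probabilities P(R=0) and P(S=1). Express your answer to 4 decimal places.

P(R=0) = 0.041 + 0.028 + 0.013 + 0.057 + 0.026 = 0.165.
P(S=1) = 0.028 + 0.038 + 0.023 + 0.057 + 0.039 = 0.185.
Product: 0.165 × 0.185 = 0.0305.

0.0305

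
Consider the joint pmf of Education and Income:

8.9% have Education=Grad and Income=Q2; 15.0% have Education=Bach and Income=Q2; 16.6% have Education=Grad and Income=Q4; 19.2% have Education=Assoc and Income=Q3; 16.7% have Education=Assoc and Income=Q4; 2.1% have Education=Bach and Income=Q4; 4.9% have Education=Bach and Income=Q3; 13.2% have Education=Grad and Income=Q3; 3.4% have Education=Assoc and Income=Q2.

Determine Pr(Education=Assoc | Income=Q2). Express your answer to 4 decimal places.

P(Income=Q2) = 0.034 + 0.150 + 0.089 = 0.273.
P(Education=Assoc | Income=Q2) = 0.034/0.273 = 0.1245.

0.1245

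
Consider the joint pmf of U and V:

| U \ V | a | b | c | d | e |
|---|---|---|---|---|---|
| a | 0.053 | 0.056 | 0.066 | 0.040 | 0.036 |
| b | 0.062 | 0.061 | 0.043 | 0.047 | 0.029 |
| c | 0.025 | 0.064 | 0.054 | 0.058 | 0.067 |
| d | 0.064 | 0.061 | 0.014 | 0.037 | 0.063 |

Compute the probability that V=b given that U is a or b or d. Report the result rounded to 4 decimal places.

0.2432

P(U=a) = 0.053 + 0.056 + 0.066 + 0.040 + 0.036 = 0.251.
P(U=b) = 0.062 + 0.061 + 0.043 + 0.047 + 0.029 = 0.242.
P(U=d) = 0.064 + 0.061 + 0.014 + 0.037 + 0.063 = 0.239.
P(U ∈ {a, b, d}) = 0.251 + 0.242 + 0.239 = 0.732; P(V=b, U ∈ {a, b, d}) = 0.056 + 0.061 + 0.061 = 0.178.
P(V=b | U ∈ {a, b, d}) = 0.178/0.732 = 0.2432.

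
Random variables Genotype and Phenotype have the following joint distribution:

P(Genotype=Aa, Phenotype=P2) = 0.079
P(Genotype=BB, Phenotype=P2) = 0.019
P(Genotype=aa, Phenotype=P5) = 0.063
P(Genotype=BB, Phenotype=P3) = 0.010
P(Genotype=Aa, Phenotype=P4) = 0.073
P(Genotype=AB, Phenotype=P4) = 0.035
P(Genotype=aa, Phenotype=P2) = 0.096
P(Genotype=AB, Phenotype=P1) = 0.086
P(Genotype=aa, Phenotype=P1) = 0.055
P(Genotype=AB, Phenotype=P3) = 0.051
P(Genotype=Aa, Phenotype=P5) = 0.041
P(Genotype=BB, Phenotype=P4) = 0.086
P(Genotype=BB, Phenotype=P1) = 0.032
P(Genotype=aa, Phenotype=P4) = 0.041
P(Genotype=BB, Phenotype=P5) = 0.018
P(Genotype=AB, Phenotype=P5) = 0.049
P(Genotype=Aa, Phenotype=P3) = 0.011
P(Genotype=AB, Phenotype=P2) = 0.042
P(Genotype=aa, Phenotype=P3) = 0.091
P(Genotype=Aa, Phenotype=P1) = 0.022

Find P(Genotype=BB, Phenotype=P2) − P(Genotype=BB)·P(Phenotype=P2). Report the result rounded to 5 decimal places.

-0.01994

P(Genotype=BB) = 0.032 + 0.019 + 0.010 + 0.086 + 0.018 = 0.165.
P(Phenotype=P2) = 0.079 + 0.096 + 0.042 + 0.019 = 0.236.
P(Genotype=BB, Phenotype=P2) − P(Genotype=BB)P(Phenotype=P2) = 0.019 − 0.165×0.236 = -0.01994.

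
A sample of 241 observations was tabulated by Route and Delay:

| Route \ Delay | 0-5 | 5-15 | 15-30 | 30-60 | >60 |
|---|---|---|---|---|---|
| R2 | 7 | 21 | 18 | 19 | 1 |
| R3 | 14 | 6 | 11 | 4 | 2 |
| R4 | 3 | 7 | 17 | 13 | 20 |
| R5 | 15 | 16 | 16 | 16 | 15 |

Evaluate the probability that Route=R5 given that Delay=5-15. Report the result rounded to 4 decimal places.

Total with Delay=5-15: 21 + 6 + 7 + 16 = 50.
P(Route=R5 | Delay=5-15) = 16/50 = 0.3200.

0.3200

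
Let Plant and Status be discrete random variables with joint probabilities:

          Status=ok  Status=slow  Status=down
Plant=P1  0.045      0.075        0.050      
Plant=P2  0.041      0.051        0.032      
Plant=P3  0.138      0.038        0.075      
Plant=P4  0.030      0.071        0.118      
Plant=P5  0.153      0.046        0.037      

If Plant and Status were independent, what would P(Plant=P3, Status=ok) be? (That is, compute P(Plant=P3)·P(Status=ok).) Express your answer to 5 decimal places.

0.10216

P(Plant=P3) = 0.138 + 0.038 + 0.075 = 0.251.
P(Status=ok) = 0.045 + 0.041 + 0.138 + 0.030 + 0.153 = 0.407.
Product: 0.251 × 0.407 = 0.10216.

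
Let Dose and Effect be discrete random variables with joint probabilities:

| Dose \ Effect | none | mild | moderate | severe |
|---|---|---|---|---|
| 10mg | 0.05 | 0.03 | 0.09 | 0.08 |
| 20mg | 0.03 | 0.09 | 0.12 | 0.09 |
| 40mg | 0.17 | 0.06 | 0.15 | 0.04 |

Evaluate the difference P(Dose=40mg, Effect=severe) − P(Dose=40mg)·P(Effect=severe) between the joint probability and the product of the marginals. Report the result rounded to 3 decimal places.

-0.048

P(Dose=40mg) = 0.17 + 0.06 + 0.15 + 0.04 = 0.42.
P(Effect=severe) = 0.08 + 0.09 + 0.04 = 0.21.
P(Dose=40mg, Effect=severe) − P(Dose=40mg)P(Effect=severe) = 0.04 − 0.42×0.21 = -0.048.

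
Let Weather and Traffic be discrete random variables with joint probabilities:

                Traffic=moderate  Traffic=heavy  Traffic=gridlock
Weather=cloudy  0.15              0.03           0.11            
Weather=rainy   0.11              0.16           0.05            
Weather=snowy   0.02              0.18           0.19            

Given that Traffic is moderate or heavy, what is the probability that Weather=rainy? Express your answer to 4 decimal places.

0.4154

P(Traffic=moderate) = 0.15 + 0.11 + 0.02 = 0.28.
P(Traffic=heavy) = 0.03 + 0.16 + 0.18 = 0.37.
P(Traffic ∈ {moderate, heavy}) = 0.28 + 0.37 = 0.65; P(Weather=rainy, Traffic ∈ {moderate, heavy}) = 0.11 + 0.16 = 0.27.
P(Weather=rainy | Traffic ∈ {moderate, heavy}) = 0.27/0.65 = 0.4154.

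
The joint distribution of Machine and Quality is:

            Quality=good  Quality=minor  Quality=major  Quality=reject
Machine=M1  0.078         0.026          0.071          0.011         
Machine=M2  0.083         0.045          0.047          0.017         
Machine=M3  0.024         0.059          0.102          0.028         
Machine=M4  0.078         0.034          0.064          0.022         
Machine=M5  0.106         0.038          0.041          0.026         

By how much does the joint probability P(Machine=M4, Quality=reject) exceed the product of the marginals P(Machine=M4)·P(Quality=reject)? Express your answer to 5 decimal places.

0.00141

P(Machine=M4) = 0.078 + 0.034 + 0.064 + 0.022 = 0.198.
P(Quality=reject) = 0.011 + 0.017 + 0.028 + 0.022 + 0.026 = 0.104.
P(Machine=M4, Quality=reject) − P(Machine=M4)P(Quality=reject) = 0.022 − 0.198×0.104 = 0.00141.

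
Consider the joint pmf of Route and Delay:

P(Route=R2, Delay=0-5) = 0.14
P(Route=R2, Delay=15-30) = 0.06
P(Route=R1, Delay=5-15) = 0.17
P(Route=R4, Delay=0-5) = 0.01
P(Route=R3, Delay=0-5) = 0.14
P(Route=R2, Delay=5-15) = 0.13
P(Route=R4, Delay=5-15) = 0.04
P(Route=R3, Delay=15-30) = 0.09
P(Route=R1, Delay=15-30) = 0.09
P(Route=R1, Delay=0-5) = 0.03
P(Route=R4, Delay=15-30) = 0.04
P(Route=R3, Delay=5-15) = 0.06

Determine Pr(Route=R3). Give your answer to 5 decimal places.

P(Route=R3) = 0.14 + 0.06 + 0.09 = 0.29.

0.29000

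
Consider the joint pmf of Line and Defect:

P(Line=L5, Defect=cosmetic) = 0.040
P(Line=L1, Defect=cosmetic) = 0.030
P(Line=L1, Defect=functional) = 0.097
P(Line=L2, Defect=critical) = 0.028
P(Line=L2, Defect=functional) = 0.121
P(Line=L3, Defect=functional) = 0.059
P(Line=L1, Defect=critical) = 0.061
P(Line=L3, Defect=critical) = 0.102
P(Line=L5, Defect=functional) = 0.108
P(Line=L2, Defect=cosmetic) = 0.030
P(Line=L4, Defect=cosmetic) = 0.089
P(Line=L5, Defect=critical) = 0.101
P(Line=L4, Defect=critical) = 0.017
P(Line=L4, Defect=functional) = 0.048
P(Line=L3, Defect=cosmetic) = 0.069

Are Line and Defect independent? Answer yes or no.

P(Line=L4) = 0.154 and P(Defect=cosmetic) = 0.258, so their product is 0.03973, but P(Line=L4, Defect=cosmetic) = 0.089. Since these differ, Line and Defect are not independent.

no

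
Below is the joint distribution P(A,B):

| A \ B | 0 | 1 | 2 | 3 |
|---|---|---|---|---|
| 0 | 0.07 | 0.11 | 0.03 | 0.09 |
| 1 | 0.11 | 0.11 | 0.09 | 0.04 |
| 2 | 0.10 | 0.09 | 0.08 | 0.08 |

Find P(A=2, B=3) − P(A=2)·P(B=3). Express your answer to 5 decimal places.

0.00650

P(A=2) = 0.10 + 0.09 + 0.08 + 0.08 = 0.35.
P(B=3) = 0.09 + 0.04 + 0.08 = 0.21.
P(A=2, B=3) − P(A=2)P(B=3) = 0.08 − 0.35×0.21 = 0.00650.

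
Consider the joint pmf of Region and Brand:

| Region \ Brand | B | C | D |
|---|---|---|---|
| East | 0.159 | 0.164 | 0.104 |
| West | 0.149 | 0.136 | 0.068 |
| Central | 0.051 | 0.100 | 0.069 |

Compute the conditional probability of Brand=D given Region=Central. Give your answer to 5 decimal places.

P(Region=Central) = 0.051 + 0.100 + 0.069 = 0.220.
P(Brand=D | Region=Central) = 0.069/0.220 = 0.31364.

0.31364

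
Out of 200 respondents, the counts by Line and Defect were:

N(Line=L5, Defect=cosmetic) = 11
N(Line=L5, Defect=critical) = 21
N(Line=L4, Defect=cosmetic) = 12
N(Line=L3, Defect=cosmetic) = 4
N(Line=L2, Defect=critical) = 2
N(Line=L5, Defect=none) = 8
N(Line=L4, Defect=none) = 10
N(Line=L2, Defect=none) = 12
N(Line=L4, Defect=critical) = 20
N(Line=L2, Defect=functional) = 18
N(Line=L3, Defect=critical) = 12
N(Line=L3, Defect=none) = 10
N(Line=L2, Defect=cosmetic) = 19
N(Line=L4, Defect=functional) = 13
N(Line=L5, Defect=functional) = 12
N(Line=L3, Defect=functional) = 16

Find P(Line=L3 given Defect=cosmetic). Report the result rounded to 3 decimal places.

Total with Defect=cosmetic: 19 + 4 + 12 + 11 = 46.
P(Line=L3 | Defect=cosmetic) = 4/46 = 0.087.

0.087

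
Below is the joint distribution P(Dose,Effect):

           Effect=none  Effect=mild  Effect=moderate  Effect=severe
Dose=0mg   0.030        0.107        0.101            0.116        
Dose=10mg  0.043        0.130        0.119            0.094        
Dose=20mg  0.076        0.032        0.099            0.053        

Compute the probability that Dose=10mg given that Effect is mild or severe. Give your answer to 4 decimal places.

0.4211

P(Effect=mild) = 0.107 + 0.130 + 0.032 = 0.269.
P(Effect=severe) = 0.116 + 0.094 + 0.053 = 0.263.
P(Effect ∈ {mild, severe}) = 0.269 + 0.263 = 0.532; P(Dose=10mg, Effect ∈ {mild, severe}) = 0.130 + 0.094 = 0.224.
P(Dose=10mg | Effect ∈ {mild, severe}) = 0.224/0.532 = 0.4211.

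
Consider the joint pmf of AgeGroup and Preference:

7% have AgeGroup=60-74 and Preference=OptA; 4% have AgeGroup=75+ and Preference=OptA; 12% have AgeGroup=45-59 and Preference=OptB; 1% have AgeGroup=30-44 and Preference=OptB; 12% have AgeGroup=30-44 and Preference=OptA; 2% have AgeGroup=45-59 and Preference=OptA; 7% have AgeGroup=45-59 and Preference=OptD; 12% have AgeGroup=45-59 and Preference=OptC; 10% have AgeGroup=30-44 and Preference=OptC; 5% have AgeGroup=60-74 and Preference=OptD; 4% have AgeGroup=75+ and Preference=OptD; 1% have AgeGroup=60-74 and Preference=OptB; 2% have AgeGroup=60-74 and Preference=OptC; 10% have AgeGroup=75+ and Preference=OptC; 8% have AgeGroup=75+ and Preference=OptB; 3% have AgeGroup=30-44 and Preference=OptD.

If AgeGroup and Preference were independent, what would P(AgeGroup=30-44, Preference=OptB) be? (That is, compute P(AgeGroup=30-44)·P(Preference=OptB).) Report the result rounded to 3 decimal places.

P(AgeGroup=30-44) = 0.12 + 0.01 + 0.10 + 0.03 = 0.26.
P(Preference=OptB) = 0.01 + 0.12 + 0.01 + 0.08 = 0.22.
Product: 0.26 × 0.22 = 0.057.

0.057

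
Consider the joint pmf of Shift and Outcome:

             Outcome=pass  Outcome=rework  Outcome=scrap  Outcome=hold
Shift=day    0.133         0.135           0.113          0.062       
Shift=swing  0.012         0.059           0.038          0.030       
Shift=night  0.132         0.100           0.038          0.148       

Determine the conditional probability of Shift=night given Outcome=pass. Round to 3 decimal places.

0.477

P(Outcome=pass) = 0.133 + 0.012 + 0.132 = 0.277.
P(Shift=night | Outcome=pass) = 0.132/0.277 = 0.477.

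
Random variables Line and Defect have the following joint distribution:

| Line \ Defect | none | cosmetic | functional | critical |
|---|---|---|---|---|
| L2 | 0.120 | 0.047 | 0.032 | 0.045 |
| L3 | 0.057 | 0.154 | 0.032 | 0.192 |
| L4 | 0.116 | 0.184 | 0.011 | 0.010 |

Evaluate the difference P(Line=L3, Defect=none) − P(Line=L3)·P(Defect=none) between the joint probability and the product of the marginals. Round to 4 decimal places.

-0.0705

P(Line=L3) = 0.057 + 0.154 + 0.032 + 0.192 = 0.435.
P(Defect=none) = 0.120 + 0.057 + 0.116 = 0.293.
P(Line=L3, Defect=none) − P(Line=L3)P(Defect=none) = 0.057 − 0.435×0.293 = -0.0705.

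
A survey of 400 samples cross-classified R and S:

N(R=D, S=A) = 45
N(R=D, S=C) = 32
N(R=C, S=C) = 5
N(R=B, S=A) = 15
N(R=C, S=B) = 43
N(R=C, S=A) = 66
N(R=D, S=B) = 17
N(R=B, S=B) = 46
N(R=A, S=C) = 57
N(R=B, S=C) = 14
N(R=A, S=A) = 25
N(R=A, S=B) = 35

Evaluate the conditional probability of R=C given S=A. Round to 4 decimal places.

Total with S=A: 25 + 15 + 66 + 45 = 151.
P(R=C | S=A) = 66/151 = 0.4371.

0.4371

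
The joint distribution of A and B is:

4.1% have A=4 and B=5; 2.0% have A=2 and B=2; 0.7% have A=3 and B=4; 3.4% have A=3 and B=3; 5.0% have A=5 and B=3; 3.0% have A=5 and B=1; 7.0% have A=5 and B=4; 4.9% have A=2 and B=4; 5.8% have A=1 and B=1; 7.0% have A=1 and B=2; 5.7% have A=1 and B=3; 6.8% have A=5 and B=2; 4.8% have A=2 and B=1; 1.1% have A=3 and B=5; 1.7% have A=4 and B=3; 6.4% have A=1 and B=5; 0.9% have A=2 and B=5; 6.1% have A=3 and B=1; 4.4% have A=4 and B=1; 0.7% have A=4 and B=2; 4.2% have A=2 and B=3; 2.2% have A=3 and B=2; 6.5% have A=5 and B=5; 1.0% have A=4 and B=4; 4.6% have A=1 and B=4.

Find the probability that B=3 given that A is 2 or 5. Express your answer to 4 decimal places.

P(A=2) = 0.048 + 0.020 + 0.042 + 0.049 + 0.009 = 0.168.
P(A=5) = 0.030 + 0.068 + 0.050 + 0.070 + 0.065 = 0.283.
P(A ∈ {2, 5}) = 0.168 + 0.283 = 0.451; P(B=3, A ∈ {2, 5}) = 0.042 + 0.050 = 0.092.
P(B=3 | A ∈ {2, 5}) = 0.092/0.451 = 0.2040.

0.2040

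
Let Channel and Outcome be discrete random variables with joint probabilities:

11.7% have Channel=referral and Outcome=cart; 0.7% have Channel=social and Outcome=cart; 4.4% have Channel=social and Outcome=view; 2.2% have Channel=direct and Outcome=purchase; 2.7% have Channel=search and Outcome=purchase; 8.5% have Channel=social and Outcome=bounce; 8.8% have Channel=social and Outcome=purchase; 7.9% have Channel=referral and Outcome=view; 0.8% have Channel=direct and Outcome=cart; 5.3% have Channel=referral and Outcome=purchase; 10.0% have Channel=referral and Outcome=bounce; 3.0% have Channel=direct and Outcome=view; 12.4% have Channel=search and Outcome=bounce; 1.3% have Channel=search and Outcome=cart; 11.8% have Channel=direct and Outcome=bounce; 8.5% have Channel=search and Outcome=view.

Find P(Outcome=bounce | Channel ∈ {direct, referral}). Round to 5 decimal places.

P(Channel=direct) = 0.118 + 0.030 + 0.008 + 0.022 = 0.178.
P(Channel=referral) = 0.100 + 0.079 + 0.117 + 0.053 = 0.349.
P(Channel ∈ {direct, referral}) = 0.178 + 0.349 = 0.527; P(Outcome=bounce, Channel ∈ {direct, referral}) = 0.118 + 0.100 = 0.218.
P(Outcome=bounce | Channel ∈ {direct, referral}) = 0.218/0.527 = 0.41366.

0.41366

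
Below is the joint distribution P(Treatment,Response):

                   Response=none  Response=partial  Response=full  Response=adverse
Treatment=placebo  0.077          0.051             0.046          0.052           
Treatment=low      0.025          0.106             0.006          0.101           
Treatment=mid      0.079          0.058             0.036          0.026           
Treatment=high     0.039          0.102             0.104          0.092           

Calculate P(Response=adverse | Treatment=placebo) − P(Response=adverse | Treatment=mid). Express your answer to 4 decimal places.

P(Treatment=placebo) = 0.077 + 0.051 + 0.046 + 0.052 = 0.226; P(Response=adverse | Treatment=placebo) = 0.052/0.226 = 0.23009.
P(Treatment=mid) = 0.079 + 0.058 + 0.036 + 0.026 = 0.199; P(Response=adverse | Treatment=mid) = 0.026/0.199 = 0.13065.
Difference = 0.0994.

0.0994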